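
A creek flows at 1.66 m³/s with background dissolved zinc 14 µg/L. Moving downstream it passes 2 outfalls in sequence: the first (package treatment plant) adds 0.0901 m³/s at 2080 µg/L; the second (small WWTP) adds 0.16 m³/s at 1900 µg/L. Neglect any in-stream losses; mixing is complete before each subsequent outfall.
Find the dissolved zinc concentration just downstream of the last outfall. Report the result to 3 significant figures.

269 µg/L

Outfall 1: combined Q = 1.750 m³/s; C = (1.660·14.00 + 0.09010·2080)/1.750 = 120.4 µg/L.
Outfall 2: combined Q = 1.910 m³/s; C = (1.750·120.4 + 0.1600·1900)/1.910 = 269.4 µg/L.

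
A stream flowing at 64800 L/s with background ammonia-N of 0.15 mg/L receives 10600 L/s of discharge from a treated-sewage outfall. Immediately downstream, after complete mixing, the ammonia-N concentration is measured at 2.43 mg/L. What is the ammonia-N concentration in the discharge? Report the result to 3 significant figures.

16.4 mg/L

Mass balance: 64800·0.1500 + 10600·Cₑ = 75400·2.430
→ Cₑ = (75400·2.430 − 64800·0.1500) / 10600 = 16.37 mg/L.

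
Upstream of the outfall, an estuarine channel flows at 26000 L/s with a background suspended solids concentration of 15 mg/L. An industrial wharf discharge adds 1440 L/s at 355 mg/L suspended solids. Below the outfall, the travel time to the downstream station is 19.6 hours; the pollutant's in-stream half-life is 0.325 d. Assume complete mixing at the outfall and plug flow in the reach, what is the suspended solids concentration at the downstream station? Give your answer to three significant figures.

Conservation of mass: C = (26000·15.00 + 1440·355.0) / 27440 = 901200/27440 = 32.84 mg/L.
Half-life 0.325 d → k = ln 2 / 0.325 = 2.133 d⁻¹.
After decay, C = 32.84 × e^(−kt) = 32.84 × 0.1752 = 5.754 mg/L.

5.75 mg/L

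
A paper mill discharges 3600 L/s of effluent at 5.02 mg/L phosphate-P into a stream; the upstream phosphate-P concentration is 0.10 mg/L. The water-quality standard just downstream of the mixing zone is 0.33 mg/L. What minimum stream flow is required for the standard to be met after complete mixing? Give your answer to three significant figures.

Set C_mix = 0.33: (Q·0.1000 + 3600·5.020) / (Q + 3600) = 0.33
→ Q = 3600·(5.020 − 0.33)/(0.33 − 0.1000) = 73410 L/s.

73400 L/s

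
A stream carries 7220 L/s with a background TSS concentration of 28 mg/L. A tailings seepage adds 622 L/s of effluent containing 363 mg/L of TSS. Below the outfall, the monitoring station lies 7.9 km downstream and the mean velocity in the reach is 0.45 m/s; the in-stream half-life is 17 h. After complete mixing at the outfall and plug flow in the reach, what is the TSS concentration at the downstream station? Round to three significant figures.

44.7 mg/L

Mass balance: C = (7220·28.00 + 622.0·363.0) / 7842 = 427900/7842 = 54.57 mg/L.
Travel time t = 7.9·1000 / 0.45 = 17560 s = 4.877 h.
Half-life 17 h → k = ln 2 / 17 = 0.04077 h⁻¹ = 0.9786 d⁻¹.
Applying C = C₀e^(−kt): 54.57 × 0.8197 = 44.73 mg/L.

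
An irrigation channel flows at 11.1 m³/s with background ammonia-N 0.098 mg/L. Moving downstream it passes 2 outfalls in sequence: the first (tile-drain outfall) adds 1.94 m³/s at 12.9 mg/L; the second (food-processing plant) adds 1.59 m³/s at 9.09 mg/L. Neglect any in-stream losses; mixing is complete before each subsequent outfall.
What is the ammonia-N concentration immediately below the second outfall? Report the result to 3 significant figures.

Outfall 1: combined Q = 13.04 m³/s; C = (11.10·0.09800 + 1.940·12.90)/13.04 = 2.003 mg/L.
Outfall 2: combined Q = 14.63 m³/s; C = (13.04·2.003 + 1.590·9.090)/14.63 = 2.773 mg/L.

2.77 mg/L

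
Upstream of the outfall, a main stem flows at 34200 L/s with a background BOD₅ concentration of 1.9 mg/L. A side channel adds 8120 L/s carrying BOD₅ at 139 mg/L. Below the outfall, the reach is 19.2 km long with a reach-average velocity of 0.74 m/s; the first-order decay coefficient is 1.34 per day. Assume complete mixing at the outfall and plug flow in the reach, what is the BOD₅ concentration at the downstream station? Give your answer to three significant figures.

18.9 mg/L

Conservation of mass: C = (34200·1.900 + 8120·139.0) / 42320 = 1194000/42320 = 28.21 mg/L.
Travel time t = 19.2·1000 / 0.74 = 25950 s = 7.207 h.
Decay over the reach: 28.21·exp(−kt) = 28.21·0.6687 = 18.86 mg/L.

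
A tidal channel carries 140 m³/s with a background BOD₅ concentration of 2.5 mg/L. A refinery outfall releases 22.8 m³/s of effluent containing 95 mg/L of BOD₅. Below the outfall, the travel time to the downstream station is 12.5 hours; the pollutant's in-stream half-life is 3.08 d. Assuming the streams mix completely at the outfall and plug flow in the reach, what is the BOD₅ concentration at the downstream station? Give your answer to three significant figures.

Mixed concentration C = ΣQC/ΣQ = (140.0·2.500 + 22.80·95.00) / 162.8 = 2516/162.8 = 15.45 mg/L.
Half-life 3.08 d → k = ln 2 / 3.08 = 0.2250 d⁻¹.
Decay over the reach: 15.45·exp(−kt) = 15.45·0.8894 = 13.75 mg/L.

13.7 mg/L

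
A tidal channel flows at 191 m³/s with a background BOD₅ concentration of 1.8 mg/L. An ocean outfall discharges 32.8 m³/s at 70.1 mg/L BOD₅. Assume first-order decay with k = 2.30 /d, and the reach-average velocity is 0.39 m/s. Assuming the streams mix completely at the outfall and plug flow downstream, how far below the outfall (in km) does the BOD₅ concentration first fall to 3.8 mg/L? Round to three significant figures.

Flow-weighted average: C = (191.0·1.800 + 32.80·70.10) / 223.8 = 2643/223.8 = 11.81 mg/L.
Set 11.81·exp(−k·t) = 3.8 → t = ln(11.81/3.8)/k = 42600 s = 11.83 h.
Distance = v·t = 0.39·42600 = 16610 m = 16.61 km.

16.6 km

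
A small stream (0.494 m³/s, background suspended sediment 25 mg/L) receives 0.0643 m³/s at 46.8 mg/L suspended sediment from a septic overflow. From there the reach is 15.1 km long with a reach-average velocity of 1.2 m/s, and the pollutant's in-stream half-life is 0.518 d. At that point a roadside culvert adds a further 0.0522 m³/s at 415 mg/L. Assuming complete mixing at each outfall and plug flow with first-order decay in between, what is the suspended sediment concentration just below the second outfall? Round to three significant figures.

Flow-weighted average: C = (0.4940·25.00 + 0.06430·46.80) / 0.5583 = 15.36/0.5583 = 27.51 mg/L; combined flow 0.5583 m³/s.
Travel time t = 15.1·1000 / 1.2 = 12580 s = 3.495 h.
Half-life 0.518 d → k = ln 2 / 0.518 = 1.338 d⁻¹.
Applying C = C₀e^(−kt): 27.51 × 0.8229 = 22.64 mg/L.
At the second outfall, C = (0.5583·22.64 + 0.05220·415.0) / (0.5583 + 0.05220) = 56.19 mg/L.

56.2 mg/L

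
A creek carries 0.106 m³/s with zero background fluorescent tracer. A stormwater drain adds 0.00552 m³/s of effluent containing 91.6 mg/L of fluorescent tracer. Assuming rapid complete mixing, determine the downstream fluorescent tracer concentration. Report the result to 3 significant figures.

4.53 mg/L

Conservation of mass: C = (0.1060·0 + 0.005520·91.60) / 0.1115 = 0.5056/0.1115 = 4.534 mg/L.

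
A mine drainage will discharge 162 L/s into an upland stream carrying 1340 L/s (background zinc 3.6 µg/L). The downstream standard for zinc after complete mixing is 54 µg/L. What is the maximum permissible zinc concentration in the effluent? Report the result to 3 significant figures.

At the limit, (Qr·Cr + Qe·Cₑ)/(Qr + Qe) = 54:
Cₑ = (1502·54 − 1340·3.600) / 162.0 = 470.9 µg/L.

471 µg/L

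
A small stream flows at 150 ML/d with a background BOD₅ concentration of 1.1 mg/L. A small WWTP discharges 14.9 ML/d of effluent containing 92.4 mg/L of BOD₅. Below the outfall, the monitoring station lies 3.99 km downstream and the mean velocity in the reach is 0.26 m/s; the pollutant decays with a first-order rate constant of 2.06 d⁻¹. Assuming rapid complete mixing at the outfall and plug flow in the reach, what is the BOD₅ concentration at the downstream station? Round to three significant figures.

After mixing, C = (150.0·1.100 + 14.90·92.40) / 164.9 = 1542/164.9 = 9.350 mg/L.
Travel time t = 3.99·1000 / 0.26 = 15350 s = 4.263 h.
After decay, C = 9.350 × e^(−kt) = 9.350 × 0.6936 = 6.485 mg/L.

6.48 mg/L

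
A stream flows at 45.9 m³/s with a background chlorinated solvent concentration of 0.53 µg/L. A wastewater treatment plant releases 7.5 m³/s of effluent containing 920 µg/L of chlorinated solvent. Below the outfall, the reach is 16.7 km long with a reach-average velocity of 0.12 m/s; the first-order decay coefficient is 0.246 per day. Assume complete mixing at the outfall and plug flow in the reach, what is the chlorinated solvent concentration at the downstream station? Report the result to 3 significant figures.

87.2 µg/L

Mixed concentration C = ΣQC/ΣQ = (45.90·0.5300 + 7.500·920.0) / 53.40 = 6924/53.40 = 129.7 µg/L.
Travel time t = 16.7·1000 / 0.12 = 139200 s = 38.66 h.
First-order decay: C = 129.7·exp(−k·t) = 129.7·0.6728 = 87.25 µg/L.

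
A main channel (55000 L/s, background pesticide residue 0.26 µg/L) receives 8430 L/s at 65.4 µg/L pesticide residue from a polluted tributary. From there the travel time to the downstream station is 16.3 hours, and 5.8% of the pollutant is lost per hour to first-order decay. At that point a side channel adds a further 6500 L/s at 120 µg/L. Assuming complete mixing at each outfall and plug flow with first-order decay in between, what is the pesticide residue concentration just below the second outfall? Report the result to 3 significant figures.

After mixing, C = (55000·0.2600 + 8430·65.40) / 63430 = 565600/63430 = 8.917 µg/L; combined flow 63430 L/s.
5.8%/h lost → k = −ln(1 − 0.058) = 0.05975 h⁻¹.
Applying C = C₀e^(−kt): 8.917 × 0.3776 = 3.367 µg/L.
Second outfall: C = (63430·3.367 + 6500·120.0)/69930 = 14.21 µg/L.

14.2 µg/L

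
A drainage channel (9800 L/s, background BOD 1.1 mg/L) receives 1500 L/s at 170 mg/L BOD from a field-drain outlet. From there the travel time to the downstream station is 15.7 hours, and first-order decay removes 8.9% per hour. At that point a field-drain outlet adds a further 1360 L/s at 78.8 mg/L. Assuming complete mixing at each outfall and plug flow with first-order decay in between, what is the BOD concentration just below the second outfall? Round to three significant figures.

13.3 mg/L

Mass balance: C = (9800·1.100 + 1500·170.0) / 11300 = 265800/11300 = 23.52 mg/L; combined flow 11300 L/s.
8.9%/h lost → k = −ln(1 − 0.089) = 0.09321 h⁻¹.
Applying C = C₀e^(−kt): 23.52 × 0.2314 = 5.444 mg/L.
Second outfall: C = (11300·5.444 + 1360·78.80)/12660 = 13.32 mg/L.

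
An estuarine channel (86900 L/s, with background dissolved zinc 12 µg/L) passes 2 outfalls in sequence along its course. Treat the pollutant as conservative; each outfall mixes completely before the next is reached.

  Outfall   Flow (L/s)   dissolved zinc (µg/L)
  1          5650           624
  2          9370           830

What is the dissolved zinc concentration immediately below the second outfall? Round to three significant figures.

After outfall 1: Q = 86900 + 5650 = 92550 L/s; C = (86900·12.00 + 5650·624.0)/92550 = 49.36 µg/L.
After outfall 2: Q = 92550 + 9370 = 101900 L/s; C = (92550·49.36 + 9370·830.0)/101900 = 121.1 µg/L.

121 µg/L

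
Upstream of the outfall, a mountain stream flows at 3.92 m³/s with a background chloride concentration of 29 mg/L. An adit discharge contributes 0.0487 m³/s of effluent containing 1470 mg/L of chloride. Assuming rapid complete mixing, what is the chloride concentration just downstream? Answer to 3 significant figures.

Mass balance: C = (3.920·29.00 + 0.04870·1470) / 3.969 = 185.3/3.969 = 46.68 mg/L.

46.7 mg/L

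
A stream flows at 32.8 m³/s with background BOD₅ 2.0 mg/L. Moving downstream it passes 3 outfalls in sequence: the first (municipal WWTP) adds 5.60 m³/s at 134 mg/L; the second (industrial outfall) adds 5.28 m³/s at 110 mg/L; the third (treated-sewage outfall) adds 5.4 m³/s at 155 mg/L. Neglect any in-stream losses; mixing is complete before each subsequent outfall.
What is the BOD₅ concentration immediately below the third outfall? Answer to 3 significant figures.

45.5 mg/L

Below outfall 1: Q → 38.40 m³/s, C = (32.80·2.000 + 5.600·134.0)/38.40 = 21.25 mg/L.
Below outfall 2: Q → 43.68 m³/s, C = (38.40·21.25 + 5.280·110.0)/43.68 = 31.98 mg/L.
Below outfall 3: Q → 49.08 m³/s, C = (43.68·31.98 + 5.400·155.0)/49.08 = 45.51 mg/L.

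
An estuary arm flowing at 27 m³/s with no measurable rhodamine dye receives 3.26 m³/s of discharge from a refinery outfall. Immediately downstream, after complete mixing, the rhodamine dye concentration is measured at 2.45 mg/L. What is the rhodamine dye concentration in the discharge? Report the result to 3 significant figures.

Mass balance: 27.00·0 + 3.260·Cₑ = 30.26·2.450
→ Cₑ = (30.26·2.450 − 27.00·0) / 3.260 = 22.74 mg/L.

22.7 mg/L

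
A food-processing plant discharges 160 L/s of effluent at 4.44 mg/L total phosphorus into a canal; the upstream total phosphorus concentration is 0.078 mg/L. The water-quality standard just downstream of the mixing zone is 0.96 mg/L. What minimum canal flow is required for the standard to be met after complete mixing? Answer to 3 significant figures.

631 L/s

Set C_mix = 0.96: (Q·0.07800 + 160.0·4.440) / (Q + 160.0) = 0.96
→ Q = 160.0·(4.440 − 0.96)/(0.96 − 0.07800) = 631.3 L/s.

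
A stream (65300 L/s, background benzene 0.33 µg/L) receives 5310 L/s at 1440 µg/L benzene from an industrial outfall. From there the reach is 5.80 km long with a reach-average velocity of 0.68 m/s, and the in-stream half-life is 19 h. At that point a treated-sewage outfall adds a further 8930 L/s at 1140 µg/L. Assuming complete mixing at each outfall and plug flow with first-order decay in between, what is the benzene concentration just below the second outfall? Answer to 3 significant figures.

216 µg/L

Mixed concentration C = ΣQC/ΣQ = (65300·0.3300 + 5310·1440) / 70610 = 7668000/70610 = 108.6 µg/L; combined flow 70610 L/s.
Travel time t = 5.80·1000 / 0.68 = 8529 s = 2.369 h.
Half-life 19 h → k = ln 2 / 19 = 0.03648 h⁻¹ = 0.8756 d⁻¹.
First-order decay: C = 108.6·exp(−k·t) = 108.6·0.9172 = 99.60 µg/L.
At the second outfall, C = (70610·99.60 + 8930·1140) / (70610 + 8930) = 216.4 µg/L.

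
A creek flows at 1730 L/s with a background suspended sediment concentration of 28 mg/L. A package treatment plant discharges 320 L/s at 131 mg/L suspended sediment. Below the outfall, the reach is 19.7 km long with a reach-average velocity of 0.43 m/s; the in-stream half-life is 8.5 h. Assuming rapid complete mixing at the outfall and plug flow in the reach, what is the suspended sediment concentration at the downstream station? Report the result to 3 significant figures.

Flow-weighted average: C = (1730·28.00 + 320.0·131.0) / 2050 = 90360/2050 = 44.08 mg/L.
Travel time t = 19.7·1000 / 0.43 = 45810 s = 12.73 h.
Half-life 8.5 h → k = ln 2 / 8.5 = 0.08155 h⁻¹ = 1.957 d⁻¹.
Applying C = C₀e^(−kt): 44.08 × 0.3542 = 15.61 mg/L.

15.6 mg/L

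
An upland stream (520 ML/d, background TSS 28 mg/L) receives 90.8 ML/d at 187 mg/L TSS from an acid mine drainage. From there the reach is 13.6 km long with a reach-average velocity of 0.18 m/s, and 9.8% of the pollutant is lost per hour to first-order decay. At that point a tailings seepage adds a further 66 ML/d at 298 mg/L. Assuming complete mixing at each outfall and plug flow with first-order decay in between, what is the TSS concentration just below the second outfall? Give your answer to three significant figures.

Mixed concentration C = ΣQC/ΣQ = (520.0·28.00 + 90.80·187.0) / 610.8 = 31540/610.8 = 51.64 mg/L; combined flow 610.8 ML/d.
Travel time t = 13.6·1000 / 0.18 = 75560 s = 20.99 h.
9.8%/h lost → k = −ln(1 − 0.098) = 0.1031 h⁻¹.
Applying C = C₀e^(−kt): 51.64 × 0.1148 = 5.927 mg/L.
Second outfall: C = (610.8·5.927 + 66.00·298.0)/676.8 = 34.41 mg/L.

34.4 mg/L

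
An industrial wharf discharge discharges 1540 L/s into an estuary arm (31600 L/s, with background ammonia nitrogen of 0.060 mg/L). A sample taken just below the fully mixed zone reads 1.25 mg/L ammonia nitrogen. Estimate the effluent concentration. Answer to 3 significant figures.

Mass balance: 31600·0.06000 + 1540·Cₑ = 33140·1.250
→ Cₑ = (33140·1.250 − 31600·0.06000) / 1540 = 25.67 mg/L.

25.7 mg/L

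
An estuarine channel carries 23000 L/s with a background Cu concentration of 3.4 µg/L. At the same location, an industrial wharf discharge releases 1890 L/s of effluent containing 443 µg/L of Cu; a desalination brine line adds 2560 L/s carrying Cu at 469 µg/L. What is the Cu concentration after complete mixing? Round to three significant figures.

77.1 µg/L

Mass balance: C = (23000·3.400 + 1890·443.0 + 2560·469.0) / 27450 = 2116000/27450 = 77.09 µg/L.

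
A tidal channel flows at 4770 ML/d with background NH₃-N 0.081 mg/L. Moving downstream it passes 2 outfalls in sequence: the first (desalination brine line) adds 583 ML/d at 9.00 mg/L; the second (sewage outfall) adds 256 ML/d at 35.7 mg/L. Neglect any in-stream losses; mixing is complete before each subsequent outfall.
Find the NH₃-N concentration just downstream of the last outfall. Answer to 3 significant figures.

After outfall 1: Q = 4770 + 583.0 = 5353 ML/d; C = (4770·0.08100 + 583.0·9.000)/5353 = 1.052 mg/L.
After outfall 2: Q = 5353 + 256.0 = 5609 ML/d; C = (5353·1.052 + 256.0·35.70)/5609 = 2.634 mg/L.

2.63 mg/L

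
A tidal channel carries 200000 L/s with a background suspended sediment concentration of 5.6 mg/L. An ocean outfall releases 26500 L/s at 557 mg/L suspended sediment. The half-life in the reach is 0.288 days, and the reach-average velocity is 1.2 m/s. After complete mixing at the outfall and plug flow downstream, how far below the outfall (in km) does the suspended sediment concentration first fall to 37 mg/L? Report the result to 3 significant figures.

Conservation of mass: C = (200000·5.600 + 26500·557.0) / 226500 = 15880000/226500 = 70.11 mg/L.
Half-life 0.288 d → k = ln 2 / 0.288 = 2.407 d⁻¹.
Set 70.11·exp(−k·t) = 37 → t = ln(70.11/37)/k = 22950 s = 6.374 h.
Distance = v·t = 1.2·22950 = 27540 m = 27.54 km.

27.5 km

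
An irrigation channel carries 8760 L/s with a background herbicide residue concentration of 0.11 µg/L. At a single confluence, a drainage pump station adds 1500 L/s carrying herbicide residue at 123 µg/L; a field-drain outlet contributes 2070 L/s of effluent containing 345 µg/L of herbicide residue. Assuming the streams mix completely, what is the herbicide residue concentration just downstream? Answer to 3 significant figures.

73.0 µg/L

Mixed concentration C = ΣQC/ΣQ = (8760·0.1100 + 1500·123.0 + 2070·345.0) / 12330 = 899600/12330 = 72.96 µg/L.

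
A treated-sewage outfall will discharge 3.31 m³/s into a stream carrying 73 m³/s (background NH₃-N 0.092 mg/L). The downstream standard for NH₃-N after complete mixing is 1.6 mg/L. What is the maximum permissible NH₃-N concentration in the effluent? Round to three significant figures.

At the limit, (Qr·Cr + Qe·Cₑ)/(Qr + Qe) = 1.6:
Cₑ = (76.31·1.6 − 73.00·0.09200) / 3.310 = 34.86 mg/L.

34.9 mg/L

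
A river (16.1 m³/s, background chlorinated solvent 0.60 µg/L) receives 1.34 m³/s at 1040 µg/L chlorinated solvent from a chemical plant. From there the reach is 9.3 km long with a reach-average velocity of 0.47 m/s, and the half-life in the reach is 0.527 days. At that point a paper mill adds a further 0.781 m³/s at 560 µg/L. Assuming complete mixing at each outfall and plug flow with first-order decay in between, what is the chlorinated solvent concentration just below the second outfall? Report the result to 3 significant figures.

Mass balance: C = (16.10·0.6000 + 1.340·1040) / 17.44 = 1403/17.44 = 80.46 µg/L; combined flow 17.44 m³/s.
Travel time t = 9.3·1000 / 0.47 = 19790 s = 5.496 h.
Half-life 0.527 d → k = ln 2 / 0.527 = 1.315 d⁻¹.
Applying C = C₀e^(−kt): 80.46 × 0.7399 = 59.54 µg/L.
Second outfall: C = (17.44·59.54 + 0.7810·560.0)/18.22 = 80.99 µg/L.

81.0 µg/L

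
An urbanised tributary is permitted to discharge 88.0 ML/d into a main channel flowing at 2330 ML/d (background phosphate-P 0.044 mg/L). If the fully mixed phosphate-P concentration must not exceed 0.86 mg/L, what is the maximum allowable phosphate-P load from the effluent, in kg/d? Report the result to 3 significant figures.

1980 kg/d

Mass balance at the limit: 2330·0.04400 + 88.00·Cₑ = 2418·0.86 → Cₑ = 22.47 mg/L.
88.00 ML/d = 1.019 m³/s. Load = 1.019 m³/s × 22.47 g/m³ × 86 400 s/d = 1977 kg/d.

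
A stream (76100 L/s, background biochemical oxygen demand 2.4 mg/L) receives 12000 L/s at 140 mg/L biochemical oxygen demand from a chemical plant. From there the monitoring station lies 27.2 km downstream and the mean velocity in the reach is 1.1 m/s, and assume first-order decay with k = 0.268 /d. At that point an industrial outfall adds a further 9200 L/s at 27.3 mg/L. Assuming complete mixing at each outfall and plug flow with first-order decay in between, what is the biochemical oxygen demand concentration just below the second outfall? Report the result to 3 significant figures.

20.3 mg/L

Conservation of mass: C = (76100·2.400 + 12000·140.0) / 88100 = 1863000/88100 = 21.14 mg/L; combined flow 88100 L/s.
Travel time t = 27.2·1000 / 1.1 = 24730 s = 6.869 h.
Decay over the reach: 21.14·exp(−kt) = 21.14·0.9262 = 19.58 mg/L.
At the second outfall, C = (88100·19.58 + 9200·27.30) / (88100 + 9200) = 20.31 mg/L.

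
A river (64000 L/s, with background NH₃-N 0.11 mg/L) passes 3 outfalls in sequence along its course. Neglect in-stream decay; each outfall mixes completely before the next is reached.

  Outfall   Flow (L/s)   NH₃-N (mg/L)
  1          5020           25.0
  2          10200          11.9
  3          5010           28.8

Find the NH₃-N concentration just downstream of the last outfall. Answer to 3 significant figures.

Outfall 1: combined Q = 69020 L/s; C = (64000·0.1100 + 5020·25.00)/69020 = 1.920 mg/L.
Outfall 2: combined Q = 79220 L/s; C = (69020·1.920 + 10200·11.90)/79220 = 3.205 mg/L.
Outfall 3: combined Q = 84230 L/s; C = (79220·3.205 + 5010·28.80)/84230 = 4.728 mg/L.

4.73 mg/L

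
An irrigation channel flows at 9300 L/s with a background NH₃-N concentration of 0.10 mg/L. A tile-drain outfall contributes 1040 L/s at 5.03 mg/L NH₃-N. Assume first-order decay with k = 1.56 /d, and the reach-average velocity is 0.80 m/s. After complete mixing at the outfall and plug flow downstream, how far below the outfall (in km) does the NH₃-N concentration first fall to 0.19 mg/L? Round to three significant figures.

Conservation of mass: C = (9300·0.1000 + 1040·5.030) / 10340 = 6161/10340 = 0.5959 mg/L.
Set 0.5959·exp(−k·t) = 0.19 → t = ln(0.5959/0.19)/k = 63300 s = 17.58 h.
Distance = v·t = 0.80·63300 = 50640 m = 50.64 km.

50.6 km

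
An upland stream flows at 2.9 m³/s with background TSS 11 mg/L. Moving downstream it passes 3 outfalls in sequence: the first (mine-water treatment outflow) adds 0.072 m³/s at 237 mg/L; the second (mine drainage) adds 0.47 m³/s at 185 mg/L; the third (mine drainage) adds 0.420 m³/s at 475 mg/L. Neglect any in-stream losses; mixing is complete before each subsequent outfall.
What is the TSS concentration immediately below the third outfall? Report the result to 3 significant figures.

86.8 mg/L

Below outfall 1: Q → 2.972 m³/s, C = (2.900·11.00 + 0.07200·237.0)/2.972 = 16.48 mg/L.
Below outfall 2: Q → 3.442 m³/s, C = (2.972·16.48 + 0.4700·185.0)/3.442 = 39.49 mg/L.
Below outfall 3: Q → 3.862 m³/s, C = (3.442·39.49 + 0.4200·475.0)/3.862 = 86.85 mg/L.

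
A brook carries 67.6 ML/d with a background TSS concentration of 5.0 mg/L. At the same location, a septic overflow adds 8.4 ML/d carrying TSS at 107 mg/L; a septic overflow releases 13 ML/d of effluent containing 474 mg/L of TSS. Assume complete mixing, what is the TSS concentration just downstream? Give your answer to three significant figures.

Conservation of mass: C = (67.60·5.000 + 8.400·107.0 + 13.00·474.0) / 89.00 = 7399/89.00 = 83.13 mg/L.

83.1 mg/L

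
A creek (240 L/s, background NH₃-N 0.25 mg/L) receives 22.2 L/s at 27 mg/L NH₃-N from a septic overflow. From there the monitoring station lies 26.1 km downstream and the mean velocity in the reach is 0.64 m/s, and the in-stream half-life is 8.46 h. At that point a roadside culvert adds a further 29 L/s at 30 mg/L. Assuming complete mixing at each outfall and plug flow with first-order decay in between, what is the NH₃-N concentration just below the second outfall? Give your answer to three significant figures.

3.88 mg/L

Mass balance: C = (240.0·0.2500 + 22.20·27.00) / 262.2 = 659.4/262.2 = 2.515 mg/L; combined flow 262.2 L/s.
Travel time t = 26.1·1000 / 0.64 = 40780 s = 11.33 h.
Half-life 8.46 h → k = ln 2 / 8.46 = 0.08193 h⁻¹ = 1.966 d⁻¹.
Decay over the reach: 2.515·exp(−kt) = 2.515·0.3953 = 0.9941 mg/L.
Second outfall: C = (262.2·0.9941 + 29.00·30.00)/291.2 = 3.883 mg/L.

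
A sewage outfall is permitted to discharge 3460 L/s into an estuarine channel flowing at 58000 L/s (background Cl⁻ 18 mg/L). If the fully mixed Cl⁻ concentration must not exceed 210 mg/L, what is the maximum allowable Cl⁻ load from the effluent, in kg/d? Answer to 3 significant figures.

1020000 kg/d

Mass balance at the limit: 58000·18.00 + 3460·Cₑ = 61460·210 → Cₑ = 3428 mg/L.
3460 L/s = 3.460 m³/s. Load = 3.460 m³/s × 3428 g/m³ × 86 400 s/d = 1025000 kg/d.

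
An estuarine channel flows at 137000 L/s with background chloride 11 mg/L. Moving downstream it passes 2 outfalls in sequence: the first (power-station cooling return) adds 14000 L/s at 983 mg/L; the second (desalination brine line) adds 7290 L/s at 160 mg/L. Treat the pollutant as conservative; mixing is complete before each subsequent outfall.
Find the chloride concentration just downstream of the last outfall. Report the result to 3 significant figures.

104 mg/L

Outfall 1: combined Q = 151000 L/s; C = (137000·11.00 + 14000·983.0)/151000 = 101.1 mg/L.
Outfall 2: combined Q = 158300 L/s; C = (151000·101.1 + 7290·160.0)/158300 = 103.8 mg/L.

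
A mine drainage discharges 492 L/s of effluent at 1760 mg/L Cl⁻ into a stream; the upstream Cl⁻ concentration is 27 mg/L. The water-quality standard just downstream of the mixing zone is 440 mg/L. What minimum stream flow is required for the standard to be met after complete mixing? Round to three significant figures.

Set C_mix = 440: (Q·27.00 + 492.0·1760) / (Q + 492.0) = 440
→ Q = 492.0·(1760 − 440)/(440 − 27.00) = 1572 L/s.

1570 L/s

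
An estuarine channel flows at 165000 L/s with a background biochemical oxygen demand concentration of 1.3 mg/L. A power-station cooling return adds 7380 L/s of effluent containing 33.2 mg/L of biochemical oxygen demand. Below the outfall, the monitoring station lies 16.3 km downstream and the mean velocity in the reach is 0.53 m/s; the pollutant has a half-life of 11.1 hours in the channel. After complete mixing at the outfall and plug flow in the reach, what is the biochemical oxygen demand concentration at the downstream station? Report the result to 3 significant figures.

Flow-weighted average: C = (165000·1.300 + 7380·33.20) / 172400 = 459500/172400 = 2.666 mg/L.
Travel time t = 16.3·1000 / 0.53 = 30750 s = 8.543 h.
Half-life 11.1 h → k = ln 2 / 11.1 = 0.06245 h⁻¹ = 1.499 d⁻¹.
Applying C = C₀e^(−kt): 2.666 × 0.5866 = 1.564 mg/L.

1.56 mg/L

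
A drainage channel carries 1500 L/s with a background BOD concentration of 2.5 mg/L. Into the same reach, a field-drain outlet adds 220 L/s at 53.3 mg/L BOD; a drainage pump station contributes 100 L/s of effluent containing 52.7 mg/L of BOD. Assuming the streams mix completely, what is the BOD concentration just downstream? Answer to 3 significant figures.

Flow-weighted average: C = (1500·2.500 + 220.0·53.30 + 100.0·52.70) / 1820 = 20750/1820 = 11.40 mg/L.

11.4 mg/L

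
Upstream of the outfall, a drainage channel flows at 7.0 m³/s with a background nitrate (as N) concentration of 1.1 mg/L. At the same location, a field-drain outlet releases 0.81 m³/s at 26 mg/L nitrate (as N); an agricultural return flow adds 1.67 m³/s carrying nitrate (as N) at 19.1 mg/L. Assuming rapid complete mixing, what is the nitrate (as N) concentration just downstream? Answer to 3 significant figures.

Conservation of mass: C = (7.000·1.100 + 0.8100·26.00 + 1.670·19.10) / 9.480 = 60.66/9.480 = 6.398 mg/L.

6.40 mg/L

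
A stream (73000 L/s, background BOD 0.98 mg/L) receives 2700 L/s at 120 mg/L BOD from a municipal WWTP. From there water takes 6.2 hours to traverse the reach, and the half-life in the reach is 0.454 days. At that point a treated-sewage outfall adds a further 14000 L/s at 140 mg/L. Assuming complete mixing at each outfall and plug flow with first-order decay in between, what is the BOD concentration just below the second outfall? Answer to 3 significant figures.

Mixed concentration C = ΣQC/ΣQ = (73000·0.9800 + 2700·120.0) / 75700 = 395500/75700 = 5.225 mg/L; combined flow 75700 L/s.
Half-life 0.454 d → k = ln 2 / 0.454 = 1.527 d⁻¹.
After decay, C = 5.225 × e^(−kt) = 5.225 × 0.6741 = 3.522 mg/L.
Second outfall: C = (75700·3.522 + 14000·140.0)/89700 = 24.82 mg/L.

24.8 mg/L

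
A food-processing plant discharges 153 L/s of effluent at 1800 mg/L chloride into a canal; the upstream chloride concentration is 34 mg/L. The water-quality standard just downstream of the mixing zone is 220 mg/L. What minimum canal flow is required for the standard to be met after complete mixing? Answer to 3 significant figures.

Set C_mix = 220: (Q·34.00 + 153.0·1800) / (Q + 153.0) = 220
→ Q = 153.0·(1800 − 220)/(220 − 34.00) = 1300 L/s.

1300 L/s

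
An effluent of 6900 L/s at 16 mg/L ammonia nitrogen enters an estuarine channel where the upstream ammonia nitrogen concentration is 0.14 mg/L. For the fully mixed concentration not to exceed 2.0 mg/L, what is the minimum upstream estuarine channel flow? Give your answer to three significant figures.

Set C_mix = 2.0: (Q·0.1400 + 6900·16.00) / (Q + 6900) = 2.0
→ Q = 6900·(16.00 − 2.0)/(2.0 − 0.1400) = 51940 L/s.

51900 L/s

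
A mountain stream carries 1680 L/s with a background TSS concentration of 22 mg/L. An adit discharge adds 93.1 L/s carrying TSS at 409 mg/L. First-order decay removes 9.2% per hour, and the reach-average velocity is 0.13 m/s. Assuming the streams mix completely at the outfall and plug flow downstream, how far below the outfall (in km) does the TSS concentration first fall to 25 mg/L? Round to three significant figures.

Flow-weighted average: C = (1680·22.00 + 93.10·409.0) / 1773 = 75040/1773 = 42.32 mg/L.
9.2%/h lost → k = −ln(1 − 0.092) = 0.09651 h⁻¹.
Set 42.32·exp(−k·t) = 25 → t = ln(42.32/25)/k = 19640 s = 5.454 h.
Distance = v·t = 0.13·19640 = 2553 m = 2.553 km.

2.55 km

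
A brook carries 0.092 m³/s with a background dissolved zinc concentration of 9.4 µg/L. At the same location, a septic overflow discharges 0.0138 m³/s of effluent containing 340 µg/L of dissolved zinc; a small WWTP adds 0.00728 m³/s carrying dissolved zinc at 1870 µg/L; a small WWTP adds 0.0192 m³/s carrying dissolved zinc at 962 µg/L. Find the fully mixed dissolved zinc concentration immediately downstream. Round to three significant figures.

285 µg/L

Mixed concentration C = ΣQC/ΣQ = (0.09200·9.400 + 0.01380·340.0 + 0.007280·1870 + 0.01920·962.0) / 0.1323 = 37.64/0.1323 = 284.6 µg/L.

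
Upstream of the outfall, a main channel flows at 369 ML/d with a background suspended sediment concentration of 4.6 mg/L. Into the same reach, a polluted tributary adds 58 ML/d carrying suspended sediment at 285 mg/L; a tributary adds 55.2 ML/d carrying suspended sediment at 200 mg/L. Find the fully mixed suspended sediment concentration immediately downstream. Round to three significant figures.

Mixed concentration C = ΣQC/ΣQ = (369.0·4.600 + 58.00·285.0 + 55.20·200.0) / 482.2 = 29270/482.2 = 60.70 mg/L.

60.7 mg/L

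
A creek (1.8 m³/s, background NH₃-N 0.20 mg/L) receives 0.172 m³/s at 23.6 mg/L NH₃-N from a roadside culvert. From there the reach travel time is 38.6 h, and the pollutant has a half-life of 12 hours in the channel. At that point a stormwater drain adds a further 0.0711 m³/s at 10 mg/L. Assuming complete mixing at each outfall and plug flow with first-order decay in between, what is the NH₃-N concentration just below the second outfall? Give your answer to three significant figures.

0.581 mg/L

Flow-weighted average: C = (1.800·0.2000 + 0.1720·23.60) / 1.972 = 4.419/1.972 = 2.241 mg/L; combined flow 1.972 m³/s.
Half-life 12 h → k = ln 2 / 12 = 0.05776 h⁻¹ = 1.386 d⁻¹.
First-order decay: C = 2.241·exp(−k·t) = 2.241·0.1076 = 0.2411 mg/L.
At the second outfall, C = (1.972·0.2411 + 0.07110·10.00) / (1.972 + 0.07110) = 0.5807 mg/L.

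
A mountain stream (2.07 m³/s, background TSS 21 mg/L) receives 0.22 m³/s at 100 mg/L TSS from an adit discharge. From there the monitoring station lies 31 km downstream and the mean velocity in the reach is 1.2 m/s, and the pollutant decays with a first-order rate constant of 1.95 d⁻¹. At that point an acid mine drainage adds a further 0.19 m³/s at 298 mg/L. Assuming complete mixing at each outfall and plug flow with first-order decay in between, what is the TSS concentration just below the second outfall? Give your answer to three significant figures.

37.6 mg/L

Mixed concentration C = ΣQC/ΣQ = (2.070·21.00 + 0.2200·100.0) / 2.290 = 65.47/2.290 = 28.59 mg/L; combined flow 2.290 m³/s.
Travel time t = 31·1000 / 1.2 = 25830 s = 7.176 h.
Applying C = C₀e^(−kt): 28.59 × 0.5582 = 15.96 mg/L.
At the second outfall, C = (2.290·15.96 + 0.1900·298.0) / (2.290 + 0.1900) = 37.57 mg/L.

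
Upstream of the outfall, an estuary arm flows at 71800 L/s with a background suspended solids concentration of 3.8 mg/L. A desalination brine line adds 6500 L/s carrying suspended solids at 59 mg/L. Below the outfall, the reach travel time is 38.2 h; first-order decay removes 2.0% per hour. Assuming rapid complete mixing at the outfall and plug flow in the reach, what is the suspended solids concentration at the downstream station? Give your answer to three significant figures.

Mass balance: C = (71800·3.800 + 6500·59.00) / 78300 = 656300/78300 = 8.382 mg/L.
2.0%/h lost → k = −ln(1 − 0.02) = 0.02020 h⁻¹.
After decay, C = 8.382 × e^(−kt) = 8.382 × 0.4622 = 3.874 mg/L.

3.87 mg/L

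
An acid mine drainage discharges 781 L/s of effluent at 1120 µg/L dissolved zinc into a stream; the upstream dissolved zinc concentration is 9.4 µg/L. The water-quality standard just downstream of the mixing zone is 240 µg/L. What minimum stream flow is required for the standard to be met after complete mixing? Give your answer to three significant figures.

Set C_mix = 240: (Q·9.400 + 781.0·1120) / (Q + 781.0) = 240
→ Q = 781.0·(1120 − 240)/(240 − 9.400) = 2980 L/s.

2980 L/s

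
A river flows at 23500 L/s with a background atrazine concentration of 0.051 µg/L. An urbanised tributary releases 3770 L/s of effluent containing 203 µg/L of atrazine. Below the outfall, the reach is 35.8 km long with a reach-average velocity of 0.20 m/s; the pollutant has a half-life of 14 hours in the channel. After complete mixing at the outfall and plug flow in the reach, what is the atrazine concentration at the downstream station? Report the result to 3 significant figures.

Mixed concentration C = ΣQC/ΣQ = (23500·0.05100 + 3770·203.0) / 27270 = 766500/27270 = 28.11 µg/L.
Travel time t = 35.8·1000 / 0.20 = 179000 s = 49.72 h.
Half-life 14 h → k = ln 2 / 14 = 0.04951 h⁻¹ = 1.188 d⁻¹.
Decay over the reach: 28.11·exp(−kt) = 28.11·0.08528 = 2.397 µg/L.

2.40 µg/L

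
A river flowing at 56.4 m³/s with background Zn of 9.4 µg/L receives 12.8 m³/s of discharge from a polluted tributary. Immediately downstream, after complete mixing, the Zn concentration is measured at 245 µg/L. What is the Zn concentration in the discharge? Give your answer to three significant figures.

Mass balance: 56.40·9.400 + 12.80·Cₑ = 69.20·245.0
→ Cₑ = (69.20·245.0 − 56.40·9.400) / 12.80 = 1283 µg/L.

1280 µg/L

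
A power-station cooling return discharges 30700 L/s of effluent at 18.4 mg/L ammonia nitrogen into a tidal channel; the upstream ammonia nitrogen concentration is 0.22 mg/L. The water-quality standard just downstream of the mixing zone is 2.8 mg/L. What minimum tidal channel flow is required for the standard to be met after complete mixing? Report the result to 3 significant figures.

Set C_mix = 2.8: (Q·0.2200 + 30700·18.40) / (Q + 30700) = 2.8
→ Q = 30700·(18.40 − 2.8)/(2.8 − 0.2200) = 185600 L/s.

186000 L/s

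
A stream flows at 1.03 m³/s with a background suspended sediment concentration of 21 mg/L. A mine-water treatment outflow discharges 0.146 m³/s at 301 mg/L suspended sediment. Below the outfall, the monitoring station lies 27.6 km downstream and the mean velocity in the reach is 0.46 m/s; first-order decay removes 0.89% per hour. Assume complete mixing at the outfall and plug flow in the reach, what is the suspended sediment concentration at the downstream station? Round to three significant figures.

48.0 mg/L

Flow-weighted average: C = (1.030·21.00 + 0.1460·301.0) / 1.176 = 65.58/1.176 = 55.76 mg/L.
Travel time t = 27.6·1000 / 0.46 = 60000 s = 16.67 h.
0.89%/h lost → k = −ln(1 − 0.0089) = 0.008940 h⁻¹.
First-order decay: C = 55.76·exp(−k·t) = 55.76·0.8616 = 48.04 mg/L.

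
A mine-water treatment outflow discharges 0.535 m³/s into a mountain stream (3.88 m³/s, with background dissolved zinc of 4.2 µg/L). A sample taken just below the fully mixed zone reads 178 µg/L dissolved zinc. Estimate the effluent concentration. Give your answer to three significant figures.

1440 µg/L

Mass balance: 3.880·4.200 + 0.5350·Cₑ = 4.415·178.0
→ Cₑ = (4.415·178.0 − 3.880·4.200) / 0.5350 = 1438 µg/L.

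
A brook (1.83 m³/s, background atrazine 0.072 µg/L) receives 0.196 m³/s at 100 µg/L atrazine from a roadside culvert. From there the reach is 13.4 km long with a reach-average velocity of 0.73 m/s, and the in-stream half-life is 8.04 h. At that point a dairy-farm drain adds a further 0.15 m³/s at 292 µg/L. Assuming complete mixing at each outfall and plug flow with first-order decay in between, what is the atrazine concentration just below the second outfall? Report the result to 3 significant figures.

26.0 µg/L

After mixing, C = (1.830·0.07200 + 0.1960·100.0) / 2.026 = 19.73/2.026 = 9.739 µg/L; combined flow 2.026 m³/s.
Travel time t = 13.4·1000 / 0.73 = 18360 s = 5.099 h.
Half-life 8.04 h → k = ln 2 / 8.04 = 0.08621 h⁻¹ = 2.069 d⁻¹.
Decay over the reach: 9.739·exp(−kt) = 9.739·0.6443 = 6.275 µg/L.
At the second outfall, C = (2.026·6.275 + 0.1500·292.0) / (2.026 + 0.1500) = 25.97 µg/L.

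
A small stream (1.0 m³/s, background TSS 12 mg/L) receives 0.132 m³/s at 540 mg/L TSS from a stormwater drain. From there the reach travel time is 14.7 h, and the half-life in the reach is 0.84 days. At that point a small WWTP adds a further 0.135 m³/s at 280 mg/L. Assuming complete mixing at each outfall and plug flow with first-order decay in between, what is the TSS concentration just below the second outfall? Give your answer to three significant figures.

69.5 mg/L

Flow-weighted average: C = (1.000·12.00 + 0.1320·540.0) / 1.132 = 83.28/1.132 = 73.57 mg/L; combined flow 1.132 m³/s.
Half-life 0.84 d → k = ln 2 / 0.84 = 0.8252 d⁻¹.
Decay over the reach: 73.57·exp(−kt) = 73.57·0.6033 = 44.38 mg/L.
At the second outfall, C = (1.132·44.38 + 0.1350·280.0) / (1.132 + 0.1350) = 69.49 mg/L.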